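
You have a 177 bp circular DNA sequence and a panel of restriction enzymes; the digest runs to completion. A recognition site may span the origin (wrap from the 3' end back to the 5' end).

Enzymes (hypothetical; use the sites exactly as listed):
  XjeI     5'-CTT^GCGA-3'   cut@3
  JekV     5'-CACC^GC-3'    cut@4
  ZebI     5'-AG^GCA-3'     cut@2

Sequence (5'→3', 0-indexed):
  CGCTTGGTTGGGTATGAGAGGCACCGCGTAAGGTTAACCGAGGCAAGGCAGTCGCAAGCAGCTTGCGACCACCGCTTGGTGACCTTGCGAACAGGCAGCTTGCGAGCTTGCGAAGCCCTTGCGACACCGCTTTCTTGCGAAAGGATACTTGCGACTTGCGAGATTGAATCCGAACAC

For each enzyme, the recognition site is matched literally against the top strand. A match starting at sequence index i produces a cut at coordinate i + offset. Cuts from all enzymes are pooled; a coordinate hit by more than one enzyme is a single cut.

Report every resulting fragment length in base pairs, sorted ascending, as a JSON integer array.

Scan for sites:
  XjeI (CTTGCGA, off=3): starts [61, 83, 98, 106, 117, 133, 147, 154] → cuts [64, 86, 101, 109, 120, 136, 150, 157]
  JekV (CACCGC, off=4): starts [21, 69, 124, 174] → cuts [1, 25, 73, 128]
  ZebI (AGGCA, off=2): starts [18, 40, 45, 92] → cuts [20, 42, 47, 94]

All cut coordinates (distinct, sorted): [1, 20, 25, 42, 47, 64, 73, 86, 94, 101, 109, 120, 128, 136, 150, 157]

Fragments:
  1→20: 19 bp
  20→25: 5 bp
  25→42: 17 bp
  42→47: 5 bp
  47→64: 17 bp
  64→73: 9 bp
  73→86: 13 bp
  86→94: 8 bp
  94→101: 7 bp
  101→109: 8 bp
  109→120: 11 bp
  120→128: 8 bp
  128→136: 8 bp
  136→150: 14 bp
  150→157: 7 bp
  157→1 (wrap): 177-157+1 = 21 bp

[5,5,7,7,8,8,8,8,9,11,13,14,17,17,19,21]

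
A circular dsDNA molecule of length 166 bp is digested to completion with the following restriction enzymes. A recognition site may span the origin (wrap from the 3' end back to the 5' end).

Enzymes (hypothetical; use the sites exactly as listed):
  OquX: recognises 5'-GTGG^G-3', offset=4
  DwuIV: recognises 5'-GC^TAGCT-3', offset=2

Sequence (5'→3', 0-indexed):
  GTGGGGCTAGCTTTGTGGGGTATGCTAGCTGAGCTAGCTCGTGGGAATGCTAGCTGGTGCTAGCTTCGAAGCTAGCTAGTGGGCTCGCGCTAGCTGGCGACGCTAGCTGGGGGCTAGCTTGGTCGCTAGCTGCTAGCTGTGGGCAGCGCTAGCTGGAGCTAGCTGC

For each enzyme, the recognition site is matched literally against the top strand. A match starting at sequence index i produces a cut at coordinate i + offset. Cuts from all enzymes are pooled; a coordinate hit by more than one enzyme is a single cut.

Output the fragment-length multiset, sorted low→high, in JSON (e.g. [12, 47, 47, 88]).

[3,6,7,7,7,8,9,9,10,10,10,10,11,11,11,12,12,13]

Scan for sites:
  OquX (GTGGG, off=4): starts [0, 14, 40, 78, 138] → cuts [4, 18, 44, 82, 142]
  DwuIV (GCTAGCT, off=2): starts [5, 23, 32, 48, 58, 70, 88, 101, 112, 124, 131, 147, 157] → cuts [7, 25, 34, 50, 60, 72, 90, 103, 114, 126, 133, 149, 159]

Pooled cuts: [4, 7, 18, 25, 34, 44, 50, 60, 72, 82, 90, 103, 114, 126, 133, 142, 149, 159]

Fragment lengths:
  4→7: 3 bp
  7→18: 11 bp
  18→25: 7 bp
  25→34: 9 bp
  34→44: 10 bp
  44→50: 6 bp
  50→60: 10 bp
  60→72: 12 bp
  72→82: 10 bp
  82→90: 8 bp
  90→103: 13 bp
  103→114: 11 bp
  114→126: 12 bp
  126→133: 7 bp
  133→142: 9 bp
  142→149: 7 bp
  149→159: 10 bp
  159→4 (wrap): 166-159+4 = 11 bp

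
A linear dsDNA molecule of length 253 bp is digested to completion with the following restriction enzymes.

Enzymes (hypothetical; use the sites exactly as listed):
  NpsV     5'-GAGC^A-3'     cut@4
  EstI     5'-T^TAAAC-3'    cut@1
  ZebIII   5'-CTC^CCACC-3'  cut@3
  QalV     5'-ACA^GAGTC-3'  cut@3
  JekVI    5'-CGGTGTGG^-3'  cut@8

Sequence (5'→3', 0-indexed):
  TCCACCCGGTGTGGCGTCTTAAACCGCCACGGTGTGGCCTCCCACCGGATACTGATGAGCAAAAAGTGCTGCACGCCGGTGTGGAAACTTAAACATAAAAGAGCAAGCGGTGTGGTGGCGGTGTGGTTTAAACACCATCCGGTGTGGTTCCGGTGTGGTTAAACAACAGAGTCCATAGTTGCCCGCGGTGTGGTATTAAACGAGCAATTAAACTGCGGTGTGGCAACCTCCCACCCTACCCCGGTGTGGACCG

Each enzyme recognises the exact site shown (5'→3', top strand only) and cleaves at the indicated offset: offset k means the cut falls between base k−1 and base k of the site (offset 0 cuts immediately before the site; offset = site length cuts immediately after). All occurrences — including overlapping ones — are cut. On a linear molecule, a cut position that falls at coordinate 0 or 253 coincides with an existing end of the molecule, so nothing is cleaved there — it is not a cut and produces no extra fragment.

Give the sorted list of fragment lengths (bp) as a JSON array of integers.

Site scan:
  NpsV (GAGCA, off=4): starts [56, 100, 201] → cuts [60, 104, 205]
  EstI (TTAAAC, off=1): starts [18, 88, 127, 158, 195, 207] → cuts [19, 89, 128, 159, 196, 208]
  ZebIII (CTCCCACC, off=3): starts [38, 227] → cuts [41, 230]
  QalV (ACAGAGTC, off=3): starts [165] → cuts [168]
  JekVI (CGGTGTGG, off=8): starts [6, 29, 76, 107, 118, 139, 150, 185, 215, 241] → cuts [14, 37, 84, 115, 126, 147, 158, 193, 223, 249]

Pooled cuts: [14, 19, 37, 41, 60, 84, 89, 104, 115, 126, 128, 147, 158, 159, 168, 193, 196, 205, 208, 223, 230, 249]

Fragments:
  [0,14): 14 bp
  [14,19): 5 bp
  [19,37): 18 bp
  [37,41): 4 bp
  [41,60): 19 bp
  [60,84): 24 bp
  [84,89): 5 bp
  [89,104): 15 bp
  [104,115): 11 bp
  [115,126): 11 bp
  [126,128): 2 bp
  [128,147): 19 bp
  [147,158): 11 bp
  [158,159): 1 bp
  [159,168): 9 bp
  [168,193): 25 bp
  [193,196): 3 bp
  [196,205): 9 bp
  [205,208): 3 bp
  [208,223): 15 bp
  [223,230): 7 bp
  [230,249): 19 bp
  [249,253): 4 bp

[1,2,3,3,4,4,5,5,7,9,9,11,11,11,14,15,15,18,19,19,19,24,25]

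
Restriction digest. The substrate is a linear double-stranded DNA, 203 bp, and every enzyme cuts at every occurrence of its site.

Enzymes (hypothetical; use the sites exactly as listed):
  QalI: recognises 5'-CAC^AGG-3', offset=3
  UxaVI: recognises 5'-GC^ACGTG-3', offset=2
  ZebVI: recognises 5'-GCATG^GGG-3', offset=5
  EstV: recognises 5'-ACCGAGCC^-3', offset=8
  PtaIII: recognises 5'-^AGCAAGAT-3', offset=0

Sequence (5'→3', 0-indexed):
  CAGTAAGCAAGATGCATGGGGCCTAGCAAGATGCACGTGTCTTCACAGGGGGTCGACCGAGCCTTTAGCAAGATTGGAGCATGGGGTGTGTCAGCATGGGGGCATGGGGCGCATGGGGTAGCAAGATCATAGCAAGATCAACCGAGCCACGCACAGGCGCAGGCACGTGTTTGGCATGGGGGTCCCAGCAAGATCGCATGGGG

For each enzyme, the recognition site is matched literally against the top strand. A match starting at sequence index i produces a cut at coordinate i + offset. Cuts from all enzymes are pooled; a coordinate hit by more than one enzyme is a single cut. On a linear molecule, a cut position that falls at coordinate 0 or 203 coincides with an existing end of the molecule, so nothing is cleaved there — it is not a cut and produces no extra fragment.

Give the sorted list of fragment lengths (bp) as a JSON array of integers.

[3,3,4,5,6,6,8,8,9,10,10,11,12,13,14,14,15,17,17,18]

Site scan:
  QalI (CACAGG, off=3): starts [43, 151] → cuts [46, 154]
  UxaVI (GCACGTG, off=2): starts [32, 162] → cuts [34, 164]
  ZebVI (GCATGGGG, off=5): starts [13, 78, 93, 101, 110, 173, 195] → cuts [18, 83, 98, 106, 115, 178, 200]
  EstV (ACCGAGCC, off=8): starts [55, 140] → cuts [63, 148]
  PtaIII (AGCAAGAT, off=0): starts [5, 24, 66, 119, 130, 186] → cuts [5, 24, 66, 119, 130, 186]

All cut coordinates (distinct, sorted): [5, 18, 24, 34, 46, 63, 66, 83, 98, 106, 115, 119, 130, 148, 154, 164, 178, 186, 200]

Fragment lengths:
  [0,5): 5 bp
  [5,18): 13 bp
  [18,24): 6 bp
  [24,34): 10 bp
  [34,46): 12 bp
  [46,63): 17 bp
  [63,66): 3 bp
  [66,83): 17 bp
  [83,98): 15 bp
  [98,106): 8 bp
  [106,115): 9 bp
  [115,119): 4 bp
  [119,130): 11 bp
  [130,148): 18 bp
  [148,154): 6 bp
  [154,164): 10 bp
  [164,178): 14 bp
  [178,186): 8 bp
  [186,200): 14 bp
  [200,203): 3 bp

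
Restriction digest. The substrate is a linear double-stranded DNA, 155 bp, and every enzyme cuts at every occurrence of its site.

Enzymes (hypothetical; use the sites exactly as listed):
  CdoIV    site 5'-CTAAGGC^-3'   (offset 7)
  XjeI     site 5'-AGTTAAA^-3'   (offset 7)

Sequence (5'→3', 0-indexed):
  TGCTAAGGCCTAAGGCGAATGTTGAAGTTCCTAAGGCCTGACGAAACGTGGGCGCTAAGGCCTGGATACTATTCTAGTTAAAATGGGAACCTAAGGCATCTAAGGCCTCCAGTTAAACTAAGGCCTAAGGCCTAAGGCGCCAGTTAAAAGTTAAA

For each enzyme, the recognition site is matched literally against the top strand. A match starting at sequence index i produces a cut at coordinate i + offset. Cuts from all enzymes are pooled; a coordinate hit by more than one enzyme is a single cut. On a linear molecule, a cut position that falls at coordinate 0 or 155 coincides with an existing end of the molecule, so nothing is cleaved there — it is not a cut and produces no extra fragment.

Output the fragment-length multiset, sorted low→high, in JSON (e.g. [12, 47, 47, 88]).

[7,7,7,7,7,9,9,10,11,15,21,21,24]

Scan for sites:
  CdoIV CTAAGGC/7: at [2, 9, 30, 54, 90, 99, 117, 124, 131] ⇒ [9, 16, 37, 61, 97, 106, 124, 131, 138]
  XjeI AGTTAAA/7: at [75, 110, 141, 148] ⇒ [82, 117, 148] (position 155 is a terminus of the linear molecule — no cut)

Pooled cuts: [9, 16, 37, 61, 82, 97, 106, 117, 124, 131, 138, 148]

Fragment lengths:
  [0,9): 9 bp
  [9,16): 7 bp
  [16,37): 21 bp
  [37,61): 24 bp
  [61,82): 21 bp
  [82,97): 15 bp
  [97,106): 9 bp
  [106,117): 11 bp
  [117,124): 7 bp
  [124,131): 7 bp
  [131,138): 7 bp
  [138,148): 10 bp
  [148,155): 7 bp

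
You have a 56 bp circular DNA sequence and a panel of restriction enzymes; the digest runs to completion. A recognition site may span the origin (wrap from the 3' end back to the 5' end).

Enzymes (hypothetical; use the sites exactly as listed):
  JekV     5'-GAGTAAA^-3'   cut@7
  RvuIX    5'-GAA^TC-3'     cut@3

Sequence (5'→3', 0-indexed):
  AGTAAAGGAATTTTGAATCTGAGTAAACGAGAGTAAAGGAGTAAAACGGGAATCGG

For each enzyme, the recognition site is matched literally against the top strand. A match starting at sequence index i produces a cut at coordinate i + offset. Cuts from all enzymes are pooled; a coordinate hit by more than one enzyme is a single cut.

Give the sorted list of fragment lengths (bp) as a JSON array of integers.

Scan for sites:
  JekV GAGTAAA/7: at [20, 30, 38, 55] ⇒ [6, 27, 37, 45]
  RvuIX GAATC/3: at [14, 49] ⇒ [17, 52]

All cut coordinates (distinct, sorted): [6, 17, 27, 37, 45, 52]

Fragments:
  6→17: 11 bp
  17→27: 10 bp
  27→37: 10 bp
  37→45: 8 bp
  45→52: 7 bp
  52→6 (wrap): 56-52+6 = 10 bp

[7,8,10,10,10,11]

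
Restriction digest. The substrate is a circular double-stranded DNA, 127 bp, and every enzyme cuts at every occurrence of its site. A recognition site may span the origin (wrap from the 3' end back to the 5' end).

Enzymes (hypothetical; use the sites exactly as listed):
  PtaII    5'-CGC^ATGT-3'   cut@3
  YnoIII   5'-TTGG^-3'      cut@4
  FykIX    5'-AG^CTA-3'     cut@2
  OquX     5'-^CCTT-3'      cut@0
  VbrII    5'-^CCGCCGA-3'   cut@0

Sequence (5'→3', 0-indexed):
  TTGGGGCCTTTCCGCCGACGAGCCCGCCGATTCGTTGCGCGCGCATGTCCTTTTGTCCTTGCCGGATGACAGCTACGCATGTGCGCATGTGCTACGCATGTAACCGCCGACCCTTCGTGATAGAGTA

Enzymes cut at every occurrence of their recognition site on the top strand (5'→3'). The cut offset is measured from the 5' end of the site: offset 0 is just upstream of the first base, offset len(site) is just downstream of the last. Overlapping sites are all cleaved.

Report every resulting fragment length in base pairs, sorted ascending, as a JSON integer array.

Scan for sites:
  PtaII (CGCATGT, off=3): starts [41, 75, 83, 94] → cuts [44, 78, 86, 97]
  YnoIII (TTGG, off=4): starts [0] → cuts [4]
  FykIX (AGCTA, off=2): starts [70] → cuts [72]
  OquX (CCTT, off=0): starts [6, 48, 56, 111] → cuts [6, 48, 56, 111]
  VbrII (CCGCCGA, off=0): starts [11, 23, 103] → cuts [11, 23, 103]

Pooled cuts: [4, 6, 11, 23, 44, 48, 56, 72, 78, 86, 97, 103, 111]

Fragments:
  4→6: 2 bp
  6→11: 5 bp
  11→23: 12 bp
  23→44: 21 bp
  44→48: 4 bp
  48→56: 8 bp
  56→72: 16 bp
  72→78: 6 bp
  78→86: 8 bp
  86→97: 11 bp
  97→103: 6 bp
  103→111: 8 bp
  111→4 (wrap): 127-111+4 = 20 bp

[2,4,5,6,6,8,8,8,11,12,16,20,21]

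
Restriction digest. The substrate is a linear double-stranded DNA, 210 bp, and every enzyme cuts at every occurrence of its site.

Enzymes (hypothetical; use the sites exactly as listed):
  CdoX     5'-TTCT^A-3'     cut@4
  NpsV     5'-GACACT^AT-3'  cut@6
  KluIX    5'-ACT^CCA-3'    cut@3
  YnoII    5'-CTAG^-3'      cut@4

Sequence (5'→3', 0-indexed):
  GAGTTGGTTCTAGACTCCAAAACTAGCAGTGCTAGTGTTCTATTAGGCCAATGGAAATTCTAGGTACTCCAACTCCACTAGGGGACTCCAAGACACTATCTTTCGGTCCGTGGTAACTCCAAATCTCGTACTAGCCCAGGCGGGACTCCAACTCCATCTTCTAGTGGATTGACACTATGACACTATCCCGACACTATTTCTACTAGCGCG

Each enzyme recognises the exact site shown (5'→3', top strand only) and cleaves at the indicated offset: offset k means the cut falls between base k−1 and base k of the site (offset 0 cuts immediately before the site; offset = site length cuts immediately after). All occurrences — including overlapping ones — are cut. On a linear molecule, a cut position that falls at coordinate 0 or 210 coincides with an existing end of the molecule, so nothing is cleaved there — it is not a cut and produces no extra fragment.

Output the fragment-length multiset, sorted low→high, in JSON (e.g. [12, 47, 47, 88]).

Per-enzyme occurrences:
  CdoX TTCTA/4: at [7, 37, 57, 158, 197] ⇒ [11, 41, 61, 162, 201]
  NpsV GACACTAT/6: at [91, 170, 178, 189] ⇒ [97, 176, 184, 195]
  KluIX ACTCCA/3: at [13, 65, 71, 84, 115, 144, 150] ⇒ [16, 68, 74, 87, 118, 147, 153]
  YnoII CTAG/4: at [9, 22, 31, 59, 77, 130, 160, 202] ⇒ [13, 26, 35, 63, 81, 134, 164, 206]

Pooled cuts: [11, 13, 16, 26, 35, 41, 61, 63, 68, 74, 81, 87, 97, 118, 134, 147, 153, 162, 164, 176, 184, 195, 201, 206]

Fragment lengths:
  [0,11): 11 bp
  [11,13): 2 bp
  [13,16): 3 bp
  [16,26): 10 bp
  [26,35): 9 bp
  [35,41): 6 bp
  [41,61): 20 bp
  [61,63): 2 bp
  [63,68): 5 bp
  [68,74): 6 bp
  [74,81): 7 bp
  [81,87): 6 bp
  [87,97): 10 bp
  [97,118): 21 bp
  [118,134): 16 bp
  [134,147): 13 bp
  [147,153): 6 bp
  [153,162): 9 bp
  [162,164): 2 bp
  [164,176): 12 bp
  [176,184): 8 bp
  [184,195): 11 bp
  [195,201): 6 bp
  [201,206): 5 bp
  [206,210): 4 bp

[2,2,2,3,4,5,5,6,6,6,6,6,7,8,9,9,10,10,11,11,12,13,16,20,21]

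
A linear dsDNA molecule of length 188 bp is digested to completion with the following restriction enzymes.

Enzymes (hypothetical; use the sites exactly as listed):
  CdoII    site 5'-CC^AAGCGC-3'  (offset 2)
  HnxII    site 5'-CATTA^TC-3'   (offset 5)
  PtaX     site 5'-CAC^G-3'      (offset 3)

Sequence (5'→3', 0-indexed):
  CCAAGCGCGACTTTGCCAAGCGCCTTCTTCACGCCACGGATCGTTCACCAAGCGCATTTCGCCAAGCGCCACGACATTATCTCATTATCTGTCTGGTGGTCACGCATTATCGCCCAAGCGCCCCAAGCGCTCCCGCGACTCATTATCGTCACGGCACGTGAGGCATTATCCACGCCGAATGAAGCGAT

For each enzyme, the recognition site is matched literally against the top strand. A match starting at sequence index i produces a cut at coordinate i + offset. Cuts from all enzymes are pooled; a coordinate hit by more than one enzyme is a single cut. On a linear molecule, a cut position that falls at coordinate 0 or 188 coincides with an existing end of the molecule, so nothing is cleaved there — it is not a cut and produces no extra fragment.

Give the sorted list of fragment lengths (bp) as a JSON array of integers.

[2,5,5,5,6,6,7,7,8,9,9,11,12,14,15,15,15,16,21]

Scan for sites:
  CdoII (CCAAGCGC, off=2): starts [0, 15, 47, 61, 113, 122] → cuts [2, 17, 49, 63, 115, 124]
  HnxII (CATTATC, off=5): starts [74, 82, 104, 140, 163] → cuts [79, 87, 109, 145, 168]
  PtaX (CACG, off=3): starts [29, 34, 69, 100, 149, 154, 170] → cuts [32, 37, 72, 103, 152, 157, 173]

All cut coordinates (distinct, sorted): [2, 17, 32, 37, 49, 63, 72, 79, 87, 103, 109, 115, 124, 145, 152, 157, 168, 173]

Fragment lengths:
  [0,2): 2 bp
  [2,17): 15 bp
  [17,32): 15 bp
  [32,37): 5 bp
  [37,49): 12 bp
  [49,63): 14 bp
  [63,72): 9 bp
  [72,79): 7 bp
  [79,87): 8 bp
  [87,103): 16 bp
  [103,109): 6 bp
  [109,115): 6 bp
  [115,124): 9 bp
  [124,145): 21 bp
  [145,152): 7 bp
  [152,157): 5 bp
  [157,168): 11 bp
  [168,173): 5 bp
  [173,188): 15 bp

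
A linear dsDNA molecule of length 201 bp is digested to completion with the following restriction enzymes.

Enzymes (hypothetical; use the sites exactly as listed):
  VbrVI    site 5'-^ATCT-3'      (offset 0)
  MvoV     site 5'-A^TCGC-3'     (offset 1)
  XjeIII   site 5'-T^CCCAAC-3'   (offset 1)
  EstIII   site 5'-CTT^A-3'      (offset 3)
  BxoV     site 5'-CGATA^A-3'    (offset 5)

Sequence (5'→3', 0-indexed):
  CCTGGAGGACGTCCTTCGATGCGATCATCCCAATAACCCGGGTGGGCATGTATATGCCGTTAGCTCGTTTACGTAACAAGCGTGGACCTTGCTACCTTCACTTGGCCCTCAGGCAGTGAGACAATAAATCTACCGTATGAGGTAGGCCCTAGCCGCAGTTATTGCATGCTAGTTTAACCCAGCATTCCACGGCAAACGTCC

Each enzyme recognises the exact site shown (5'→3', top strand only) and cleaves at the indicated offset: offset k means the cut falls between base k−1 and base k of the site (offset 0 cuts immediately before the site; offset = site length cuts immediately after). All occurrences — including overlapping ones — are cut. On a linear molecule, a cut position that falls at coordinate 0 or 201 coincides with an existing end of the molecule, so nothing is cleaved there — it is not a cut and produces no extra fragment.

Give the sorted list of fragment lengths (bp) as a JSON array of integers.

[74,127]

Per-enzyme occurrences:
  VbrVI (ATCT, off=0): starts [127] → cuts [127]
  MvoV (ATCGC, off=1): no sites
  XjeIII (TCCCAAC, off=1): no sites
  EstIII (CTTA, off=3): no sites
  BxoV (CGATAA, off=5): no sites

Pooled cuts: [127]

Fragments:
  [0,127): 127 bp
  [127,201): 74 bp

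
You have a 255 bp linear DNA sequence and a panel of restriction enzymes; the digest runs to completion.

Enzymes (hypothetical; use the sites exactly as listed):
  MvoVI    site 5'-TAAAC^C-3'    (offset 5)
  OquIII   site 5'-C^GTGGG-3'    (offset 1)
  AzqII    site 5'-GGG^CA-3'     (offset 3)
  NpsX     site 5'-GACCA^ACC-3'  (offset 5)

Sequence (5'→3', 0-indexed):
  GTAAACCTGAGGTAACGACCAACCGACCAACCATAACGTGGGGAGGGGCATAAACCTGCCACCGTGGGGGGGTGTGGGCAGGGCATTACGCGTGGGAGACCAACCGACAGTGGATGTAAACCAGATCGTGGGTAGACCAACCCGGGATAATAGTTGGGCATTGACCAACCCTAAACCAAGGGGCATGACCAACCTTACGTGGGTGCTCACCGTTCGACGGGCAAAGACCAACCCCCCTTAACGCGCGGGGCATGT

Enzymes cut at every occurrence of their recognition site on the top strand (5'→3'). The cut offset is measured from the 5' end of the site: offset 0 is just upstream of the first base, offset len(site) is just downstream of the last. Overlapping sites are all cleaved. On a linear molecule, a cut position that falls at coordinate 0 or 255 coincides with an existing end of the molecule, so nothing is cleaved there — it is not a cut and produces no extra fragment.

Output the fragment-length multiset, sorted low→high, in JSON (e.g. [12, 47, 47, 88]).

[5,5,6,6,7,7,7,8,8,8,8,8,9,9,9,11,11,12,15,15,19,19,20,23]

Per-enzyme occurrences:
  MvoVI (TAAACC, off=5): starts [1, 50, 116, 171] → cuts [6, 55, 121, 176]
  OquIII (CGTGGG, off=1): starts [36, 62, 90, 126, 197] → cuts [37, 63, 91, 127, 198]
  AzqII (GGGCA, off=3): starts [45, 75, 80, 155, 180, 218, 247] → cuts [48, 78, 83, 158, 183, 221, 250]
  NpsX (GACCAACC, off=5): starts [16, 24, 97, 134, 162, 186, 225] → cuts [21, 29, 102, 139, 167, 191, 230]

All cut coordinates (distinct, sorted): [6, 21, 29, 37, 48, 55, 63, 78, 83, 91, 102, 121, 127, 139, 158, 167, 176, 183, 191, 198, 221, 230, 250]

Fragments:
  [0,6): 6 bp
  [6,21): 15 bp
  [21,29): 8 bp
  [29,37): 8 bp
  [37,48): 11 bp
  [48,55): 7 bp
  [55,63): 8 bp
  [63,78): 15 bp
  [78,83): 5 bp
  [83,91): 8 bp
  [91,102): 11 bp
  [102,121): 19 bp
  [121,127): 6 bp
  [127,139): 12 bp
  [139,158): 19 bp
  [158,167): 9 bp
  [167,176): 9 bp
  [176,183): 7 bp
  [183,191): 8 bp
  [191,198): 7 bp
  [198,221): 23 bp
  [221,230): 9 bp
  [230,250): 20 bp
  [250,255): 5 bp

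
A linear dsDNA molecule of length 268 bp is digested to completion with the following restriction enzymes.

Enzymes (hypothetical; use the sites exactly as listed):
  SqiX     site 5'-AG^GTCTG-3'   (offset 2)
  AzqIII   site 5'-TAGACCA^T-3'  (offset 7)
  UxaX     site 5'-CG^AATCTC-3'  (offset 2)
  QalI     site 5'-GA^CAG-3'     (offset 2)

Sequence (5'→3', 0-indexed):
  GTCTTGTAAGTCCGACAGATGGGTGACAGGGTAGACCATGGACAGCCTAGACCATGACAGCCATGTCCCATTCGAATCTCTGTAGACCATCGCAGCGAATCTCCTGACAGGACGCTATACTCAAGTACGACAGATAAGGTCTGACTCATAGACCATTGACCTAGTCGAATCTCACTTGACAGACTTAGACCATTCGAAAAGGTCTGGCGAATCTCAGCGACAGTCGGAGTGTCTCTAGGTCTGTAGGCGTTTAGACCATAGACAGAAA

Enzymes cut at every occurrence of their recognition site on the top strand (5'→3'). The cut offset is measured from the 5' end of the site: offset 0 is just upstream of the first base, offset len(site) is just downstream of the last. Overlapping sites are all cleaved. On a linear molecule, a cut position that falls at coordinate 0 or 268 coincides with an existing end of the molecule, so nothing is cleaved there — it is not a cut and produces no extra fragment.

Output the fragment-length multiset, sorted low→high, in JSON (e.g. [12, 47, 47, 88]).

[3,4,4,6,8,8,8,9,10,11,11,12,12,12,12,13,15,15,17,17,18,20,23]

Per-enzyme occurrences:
  SqiX (AGGTCTG, off=2): starts [136, 199, 236] → cuts [138, 201, 238]
  AzqIII (TAGACCAT, off=7): starts [31, 47, 82, 148, 185, 251] → cuts [38, 54, 89, 155, 192, 258]
  UxaX (CGAATCTC, off=2): starts [72, 95, 165, 207] → cuts [74, 97, 167, 209]
  QalI (GACAG, off=2): starts [13, 24, 40, 55, 105, 128, 177, 218, 260] → cuts [15, 26, 42, 57, 107, 130, 179, 220, 262]

Pooled cuts: [15, 26, 38, 42, 54, 57, 74, 89, 97, 107, 130, 138, 155, 167, 179, 192, 201, 209, 220, 238, 258, 262]

Fragment lengths:
  [0,15): 15 bp
  [15,26): 11 bp
  [26,38): 12 bp
  [38,42): 4 bp
  [42,54): 12 bp
  [54,57): 3 bp
  [57,74): 17 bp
  [74,89): 15 bp
  [89,97): 8 bp
  [97,107): 10 bp
  [107,130): 23 bp
  [130,138): 8 bp
  [138,155): 17 bp
  [155,167): 12 bp
  [167,179): 12 bp
  [179,192): 13 bp
  [192,201): 9 bp
  [201,209): 8 bp
  [209,220): 11 bp
  [220,238): 18 bp
  [238,258): 20 bp
  [258,262): 4 bp
  [262,268): 6 bp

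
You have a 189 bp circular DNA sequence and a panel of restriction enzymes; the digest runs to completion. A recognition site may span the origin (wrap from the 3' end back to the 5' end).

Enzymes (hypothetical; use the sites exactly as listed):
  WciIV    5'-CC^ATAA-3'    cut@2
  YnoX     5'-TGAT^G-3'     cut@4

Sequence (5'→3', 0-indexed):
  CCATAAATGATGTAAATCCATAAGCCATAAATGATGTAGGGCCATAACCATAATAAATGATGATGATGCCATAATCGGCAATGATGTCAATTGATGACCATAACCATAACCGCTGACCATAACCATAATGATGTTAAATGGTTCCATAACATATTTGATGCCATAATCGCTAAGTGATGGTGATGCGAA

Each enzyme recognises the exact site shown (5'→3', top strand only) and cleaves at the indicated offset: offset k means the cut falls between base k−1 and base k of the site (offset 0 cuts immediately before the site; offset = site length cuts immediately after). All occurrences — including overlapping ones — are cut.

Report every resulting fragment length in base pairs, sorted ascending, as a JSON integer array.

Per-enzyme occurrences:
  WciIV (CCATAA, off=2): starts [0, 17, 24, 41, 47, 68, 97, 103, 116, 122, 143, 160] → cuts [2, 19, 26, 43, 49, 70, 99, 105, 118, 124, 145, 162]
  YnoX (TGATG, off=4): starts [7, 31, 57, 60, 63, 81, 91, 128, 155, 174, 180] → cuts [11, 35, 61, 64, 67, 85, 95, 132, 159, 178, 184]

Pooled cuts: [2, 11, 19, 26, 35, 43, 49, 61, 64, 67, 70, 85, 95, 99, 105, 118, 124, 132, 145, 159, 162, 178, 184]

Fragment lengths:
  2→11: 9 bp
  11→19: 8 bp
  19→26: 7 bp
  26→35: 9 bp
  35→43: 8 bp
  43→49: 6 bp
  49→61: 12 bp
  61→64: 3 bp
  64→67: 3 bp
  67→70: 3 bp
  70→85: 15 bp
  85→95: 10 bp
  95→99: 4 bp
  99→105: 6 bp
  105→118: 13 bp
  118→124: 6 bp
  124→132: 8 bp
  132→145: 13 bp
  145→159: 14 bp
  159→162: 3 bp
  162→178: 16 bp
  178→184: 6 bp
  184→2 (wrap): 189-184+2 = 7 bp

[3,3,3,3,4,6,6,6,6,7,7,8,8,8,9,9,10,12,13,13,14,15,16]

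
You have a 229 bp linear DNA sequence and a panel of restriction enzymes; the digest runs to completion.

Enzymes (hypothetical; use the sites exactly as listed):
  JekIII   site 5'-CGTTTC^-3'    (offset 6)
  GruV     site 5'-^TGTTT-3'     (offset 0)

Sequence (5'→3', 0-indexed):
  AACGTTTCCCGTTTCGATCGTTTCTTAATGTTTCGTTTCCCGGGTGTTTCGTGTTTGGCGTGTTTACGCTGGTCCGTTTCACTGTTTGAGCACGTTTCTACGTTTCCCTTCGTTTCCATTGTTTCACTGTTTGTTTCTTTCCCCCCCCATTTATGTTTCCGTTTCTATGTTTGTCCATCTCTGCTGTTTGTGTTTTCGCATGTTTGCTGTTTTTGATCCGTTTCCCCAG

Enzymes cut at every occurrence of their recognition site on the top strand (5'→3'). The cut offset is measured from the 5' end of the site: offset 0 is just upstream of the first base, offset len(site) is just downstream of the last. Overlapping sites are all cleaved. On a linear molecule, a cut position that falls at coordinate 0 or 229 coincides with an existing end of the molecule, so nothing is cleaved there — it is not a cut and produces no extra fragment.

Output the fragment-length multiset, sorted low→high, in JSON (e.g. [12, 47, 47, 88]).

Per-enzyme occurrences:
  JekIII CGTTTC/6: at [2, 9, 18, 33, 74, 92, 100, 110, 159, 218] ⇒ [8, 15, 24, 39, 80, 98, 106, 116, 165, 224]
  GruV TGTTT/0: at [28, 44, 51, 60, 82, 119, 127, 131, 153, 167, 184, 190, 200, 207] ⇒ [28, 44, 51, 60, 82, 119, 127, 131, 153, 167, 184, 190, 200, 207]

All cut coordinates (distinct, sorted): [8, 15, 24, 28, 39, 44, 51, 60, 80, 82, 98, 106, 116, 119, 127, 131, 153, 165, 167, 184, 190, 200, 207, 224]

Fragments:
  [0,8): 8 bp
  [8,15): 7 bp
  [15,24): 9 bp
  [24,28): 4 bp
  [28,39): 11 bp
  [39,44): 5 bp
  [44,51): 7 bp
  [51,60): 9 bp
  [60,80): 20 bp
  [80,82): 2 bp
  [82,98): 16 bp
  [98,106): 8 bp
  [106,116): 10 bp
  [116,119): 3 bp
  [119,127): 8 bp
  [127,131): 4 bp
  [131,153): 22 bp
  [153,165): 12 bp
  [165,167): 2 bp
  [167,184): 17 bp
  [184,190): 6 bp
  [190,200): 10 bp
  [200,207): 7 bp
  [207,224): 17 bp
  [224,229): 5 bp

[2,2,3,4,4,5,5,6,7,7,7,8,8,8,9,9,10,10,11,12,16,17,17,20,22]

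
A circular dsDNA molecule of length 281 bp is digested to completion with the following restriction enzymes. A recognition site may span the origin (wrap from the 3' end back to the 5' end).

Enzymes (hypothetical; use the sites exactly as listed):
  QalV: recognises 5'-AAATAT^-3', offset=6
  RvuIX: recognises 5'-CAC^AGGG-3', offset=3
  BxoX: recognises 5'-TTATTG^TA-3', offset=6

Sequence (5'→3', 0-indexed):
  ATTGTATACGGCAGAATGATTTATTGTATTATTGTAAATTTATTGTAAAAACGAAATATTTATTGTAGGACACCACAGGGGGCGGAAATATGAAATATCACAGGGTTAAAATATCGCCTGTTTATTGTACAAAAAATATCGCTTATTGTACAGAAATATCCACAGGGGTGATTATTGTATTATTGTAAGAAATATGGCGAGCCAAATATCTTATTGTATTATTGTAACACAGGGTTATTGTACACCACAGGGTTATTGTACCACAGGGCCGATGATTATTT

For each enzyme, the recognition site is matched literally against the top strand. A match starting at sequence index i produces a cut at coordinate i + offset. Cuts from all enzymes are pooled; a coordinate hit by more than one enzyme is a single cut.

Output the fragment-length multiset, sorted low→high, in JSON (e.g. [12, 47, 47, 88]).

Scan for sites:
  QalV AAATAT/6: at [53, 85, 92, 108, 133, 153, 189, 203] ⇒ [59, 91, 98, 114, 139, 159, 195, 209]
  RvuIX CACAGGG/3: at [73, 98, 160, 227, 245, 261] ⇒ [76, 101, 163, 230, 248, 264]
  BxoX TTATTGTA/6: at [20, 28, 39, 59, 121, 142, 171, 179, 210, 218, 234, 252, 279] ⇒ [4, 26, 34, 45, 65, 127, 148, 177, 185, 216, 224, 240, 258]

Pooled cuts: [4, 26, 34, 45, 59, 65, 76, 91, 98, 101, 114, 127, 139, 148, 159, 163, 177, 185, 195, 209, 216, 224, 230, 240, 248, 258, 264]

Fragments:
  4→26: 22 bp
  26→34: 8 bp
  34→45: 11 bp
  45→59: 14 bp
  59→65: 6 bp
  65→76: 11 bp
  76→91: 15 bp
  91→98: 7 bp
  98→101: 3 bp
  101→114: 13 bp
  114→127: 13 bp
  127→139: 12 bp
  139→148: 9 bp
  148→159: 11 bp
  159→163: 4 bp
  163→177: 14 bp
  177→185: 8 bp
  185→195: 10 bp
  195→209: 14 bp
  209→216: 7 bp
  216→224: 8 bp
  224→230: 6 bp
  230→240: 10 bp
  240→248: 8 bp
  248→258: 10 bp
  258→264: 6 bp
  264→4 (wrap): 281-264+4 = 21 bp

[3,4,6,6,6,7,7,8,8,8,8,9,10,10,10,11,11,11,12,13,13,14,14,14,15,21,22]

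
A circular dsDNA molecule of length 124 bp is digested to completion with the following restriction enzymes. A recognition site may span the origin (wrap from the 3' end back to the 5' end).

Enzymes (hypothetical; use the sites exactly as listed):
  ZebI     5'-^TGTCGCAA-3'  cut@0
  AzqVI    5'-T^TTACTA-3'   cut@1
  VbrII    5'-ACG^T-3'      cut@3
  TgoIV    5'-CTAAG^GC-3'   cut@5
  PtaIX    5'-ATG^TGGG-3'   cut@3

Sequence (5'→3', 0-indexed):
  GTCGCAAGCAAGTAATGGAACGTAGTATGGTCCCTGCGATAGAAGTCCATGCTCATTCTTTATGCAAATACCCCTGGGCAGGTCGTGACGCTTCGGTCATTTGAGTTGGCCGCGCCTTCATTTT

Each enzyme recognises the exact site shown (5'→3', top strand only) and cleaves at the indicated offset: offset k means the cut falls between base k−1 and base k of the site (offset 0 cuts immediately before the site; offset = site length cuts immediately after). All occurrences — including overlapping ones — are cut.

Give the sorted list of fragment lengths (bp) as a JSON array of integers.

Scan for sites:
  ZebI TGTCGCAA/0: at [123] ⇒ [123]
  AzqVI (TTTACTA, off=1): no sites
  VbrII ACGT/3: at [19] ⇒ [22]
  TgoIV (CTAAGGC, off=5): no sites
  PtaIX (ATGTGGG, off=3): no sites

All cut coordinates (distinct, sorted): [22, 123]

Fragment lengths:
  22→123: 101 bp
  123→22 (wrap): 124-123+22 = 23 bp

[23,101]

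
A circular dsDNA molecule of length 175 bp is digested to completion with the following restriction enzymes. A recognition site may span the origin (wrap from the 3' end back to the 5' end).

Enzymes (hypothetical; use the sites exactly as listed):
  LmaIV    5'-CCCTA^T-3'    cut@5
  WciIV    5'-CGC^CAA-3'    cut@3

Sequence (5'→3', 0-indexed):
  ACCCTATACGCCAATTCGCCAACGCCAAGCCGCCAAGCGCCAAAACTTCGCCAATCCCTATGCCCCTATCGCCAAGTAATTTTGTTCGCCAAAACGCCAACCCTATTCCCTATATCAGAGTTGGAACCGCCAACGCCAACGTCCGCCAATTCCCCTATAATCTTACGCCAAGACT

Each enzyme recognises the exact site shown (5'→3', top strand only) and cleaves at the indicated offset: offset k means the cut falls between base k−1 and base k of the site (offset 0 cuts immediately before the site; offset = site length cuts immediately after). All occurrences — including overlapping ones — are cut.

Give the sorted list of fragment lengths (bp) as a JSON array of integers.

Scan for sites:
  LmaIV (CCCTAT, off=5): starts [1, 55, 63, 100, 107, 152] → cuts [6, 60, 68, 105, 112, 157]
  WciIV (CGCCAA, off=3): starts [8, 16, 22, 30, 37, 48, 69, 86, 94, 127, 133, 143, 165] → cuts [11, 19, 25, 33, 40, 51, 72, 89, 97, 130, 136, 146, 168]

Pooled cuts: [6, 11, 19, 25, 33, 40, 51, 60, 68, 72, 89, 97, 105, 112, 130, 136, 146, 157, 168]

Fragments:
  6→11: 5 bp
  11→19: 8 bp
  19→25: 6 bp
  25→33: 8 bp
  33→40: 7 bp
  40→51: 11 bp
  51→60: 9 bp
  60→68: 8 bp
  68→72: 4 bp
  72→89: 17 bp
  89→97: 8 bp
  97→105: 8 bp
  105→112: 7 bp
  112→130: 18 bp
  130→136: 6 bp
  136→146: 10 bp
  146→157: 11 bp
  157→168: 11 bp
  168→6 (wrap): 175-168+6 = 13 bp

[4,5,6,6,7,7,8,8,8,8,8,9,10,11,11,11,13,17,18]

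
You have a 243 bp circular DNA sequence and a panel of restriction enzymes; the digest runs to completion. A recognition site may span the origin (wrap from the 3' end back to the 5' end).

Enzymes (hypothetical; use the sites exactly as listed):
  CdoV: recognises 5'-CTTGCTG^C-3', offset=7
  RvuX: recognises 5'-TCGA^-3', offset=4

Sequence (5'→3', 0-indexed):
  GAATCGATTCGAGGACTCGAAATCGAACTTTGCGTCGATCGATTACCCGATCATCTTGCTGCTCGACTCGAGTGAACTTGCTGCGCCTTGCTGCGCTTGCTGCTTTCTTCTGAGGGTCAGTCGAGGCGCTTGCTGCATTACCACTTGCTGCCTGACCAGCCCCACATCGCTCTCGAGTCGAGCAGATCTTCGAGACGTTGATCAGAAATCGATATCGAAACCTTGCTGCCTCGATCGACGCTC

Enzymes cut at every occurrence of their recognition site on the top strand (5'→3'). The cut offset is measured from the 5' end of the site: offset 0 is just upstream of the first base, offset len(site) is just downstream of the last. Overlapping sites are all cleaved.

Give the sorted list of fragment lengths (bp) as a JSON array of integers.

Per-enzyme occurrences:
  CdoV CTTGCTGC/7: at [54, 76, 86, 95, 128, 143, 221] ⇒ [61, 83, 93, 102, 135, 150, 228]
  RvuX TCGA/4: at [3, 8, 16, 22, 34, 38, 62, 67, 120, 172, 177, 189, 208, 214, 230, 234, 241] ⇒ [2, 7, 12, 20, 26, 38, 42, 66, 71, 124, 176, 181, 193, 212, 218, 234, 238]

All cut coordinates (distinct, sorted): [2, 7, 12, 20, 26, 38, 42, 61, 66, 71, 83, 93, 102, 124, 135, 150, 176, 181, 193, 212, 218, 228, 234, 238]

Fragment lengths:
  2→7: 5 bp
  7→12: 5 bp
  12→20: 8 bp
  20→26: 6 bp
  26→38: 12 bp
  38→42: 4 bp
  42→61: 19 bp
  61→66: 5 bp
  66→71: 5 bp
  71→83: 12 bp
  83→93: 10 bp
  93→102: 9 bp
  102→124: 22 bp
  124→135: 11 bp
  135→150: 15 bp
  150→176: 26 bp
  176→181: 5 bp
  181→193: 12 bp
  193→212: 19 bp
  212→218: 6 bp
  218→228: 10 bp
  228→234: 6 bp
  234→238: 4 bp
  238→2 (wrap): 243-238+2 = 7 bp

[4,4,5,5,5,5,5,6,6,6,7,8,9,10,10,11,12,12,12,15,19,19,22,26]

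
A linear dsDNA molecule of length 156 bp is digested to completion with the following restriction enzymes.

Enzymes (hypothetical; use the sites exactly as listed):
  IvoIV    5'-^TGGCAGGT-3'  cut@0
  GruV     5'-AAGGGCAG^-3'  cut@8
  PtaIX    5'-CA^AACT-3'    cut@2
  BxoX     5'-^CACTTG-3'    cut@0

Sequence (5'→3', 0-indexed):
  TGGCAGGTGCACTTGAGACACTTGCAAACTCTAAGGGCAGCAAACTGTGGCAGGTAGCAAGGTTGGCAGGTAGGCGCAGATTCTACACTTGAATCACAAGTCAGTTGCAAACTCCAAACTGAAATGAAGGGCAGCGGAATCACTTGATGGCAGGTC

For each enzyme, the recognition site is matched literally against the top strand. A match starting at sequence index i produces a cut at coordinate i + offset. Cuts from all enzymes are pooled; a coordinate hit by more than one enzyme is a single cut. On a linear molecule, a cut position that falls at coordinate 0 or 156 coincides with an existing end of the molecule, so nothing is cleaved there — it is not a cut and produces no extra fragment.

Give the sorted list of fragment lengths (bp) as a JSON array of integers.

Site scan:
  IvoIV TGGCAGGT/0: at [0, 47, 63, 147] ⇒ [47, 63, 147] (position 0 is a terminus of the linear molecule — no cut)
  GruV AAGGGCAG/8: at [32, 126] ⇒ [40, 134]
  PtaIX CAAACT/2: at [24, 40, 107, 114] ⇒ [26, 42, 109, 116]
  BxoX CACTTG/0: at [9, 18, 85, 140] ⇒ [9, 18, 85, 140]

All cut coordinates (distinct, sorted): [9, 18, 26, 40, 42, 47, 63, 85, 109, 116, 134, 140, 147]

Fragment lengths:
  [0,9): 9 bp
  [9,18): 9 bp
  [18,26): 8 bp
  [26,40): 14 bp
  [40,42): 2 bp
  [42,47): 5 bp
  [47,63): 16 bp
  [63,85): 22 bp
  [85,109): 24 bp
  [109,116): 7 bp
  [116,134): 18 bp
  [134,140): 6 bp
  [140,147): 7 bp
  [147,156): 9 bp

[2,5,6,7,7,8,9,9,9,14,16,18,22,24]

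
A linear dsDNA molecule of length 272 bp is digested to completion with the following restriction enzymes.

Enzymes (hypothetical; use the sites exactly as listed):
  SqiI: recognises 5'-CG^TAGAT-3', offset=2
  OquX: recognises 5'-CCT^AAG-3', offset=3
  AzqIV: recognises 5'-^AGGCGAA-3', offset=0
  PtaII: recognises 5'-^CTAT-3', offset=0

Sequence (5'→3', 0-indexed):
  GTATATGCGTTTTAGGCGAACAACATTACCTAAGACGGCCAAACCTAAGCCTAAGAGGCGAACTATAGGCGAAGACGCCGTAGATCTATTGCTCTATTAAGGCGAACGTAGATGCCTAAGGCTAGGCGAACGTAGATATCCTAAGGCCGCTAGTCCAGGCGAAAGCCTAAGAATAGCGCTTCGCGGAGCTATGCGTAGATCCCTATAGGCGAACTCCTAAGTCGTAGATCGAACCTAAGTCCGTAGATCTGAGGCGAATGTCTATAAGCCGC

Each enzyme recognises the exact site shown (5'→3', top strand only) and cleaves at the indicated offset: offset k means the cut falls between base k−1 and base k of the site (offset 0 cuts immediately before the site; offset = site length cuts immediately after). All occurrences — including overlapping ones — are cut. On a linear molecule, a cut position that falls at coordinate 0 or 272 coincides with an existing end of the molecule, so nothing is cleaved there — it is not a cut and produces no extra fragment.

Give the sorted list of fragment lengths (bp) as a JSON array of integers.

Site scan:
  SqiI CGTAGAT/2: at [78, 106, 130, 193, 222, 241] ⇒ [80, 108, 132, 195, 224, 243]
  OquX CCTAAG/3: at [28, 43, 49, 114, 139, 165, 215, 233] ⇒ [31, 46, 52, 117, 142, 168, 218, 236]
  AzqIV AGGCGAA/0: at [13, 55, 66, 99, 123, 156, 206, 251] ⇒ [13, 55, 66, 99, 123, 156, 206, 251]
  PtaII CTAT/0: at [62, 85, 93, 188, 202, 261] ⇒ [62, 85, 93, 188, 202, 261]

All cut coordinates (distinct, sorted): [13, 31, 46, 52, 55, 62, 66, 80, 85, 93, 99, 108, 117, 123, 132, 142, 156, 168, 188, 195, 202, 206, 218, 224, 236, 243, 251, 261]

Fragments:
  [0,13): 13 bp
  [13,31): 18 bp
  [31,46): 15 bp
  [46,52): 6 bp
  [52,55): 3 bp
  [55,62): 7 bp
  [62,66): 4 bp
  [66,80): 14 bp
  [80,85): 5 bp
  [85,93): 8 bp
  [93,99): 6 bp
  [99,108): 9 bp
  [108,117): 9 bp
  [117,123): 6 bp
  [123,132): 9 bp
  [132,142): 10 bp
  [142,156): 14 bp
  [156,168): 12 bp
  [168,188): 20 bp
  [188,195): 7 bp
  [195,202): 7 bp
  [202,206): 4 bp
  [206,218): 12 bp
  [218,224): 6 bp
  [224,236): 12 bp
  [236,243): 7 bp
  [243,251): 8 bp
  [251,261): 10 bp
  [261,272): 11 bp

[3,4,4,5,6,6,6,6,7,7,7,7,8,8,9,9,9,10,10,11,12,12,12,13,14,14,15,18,20]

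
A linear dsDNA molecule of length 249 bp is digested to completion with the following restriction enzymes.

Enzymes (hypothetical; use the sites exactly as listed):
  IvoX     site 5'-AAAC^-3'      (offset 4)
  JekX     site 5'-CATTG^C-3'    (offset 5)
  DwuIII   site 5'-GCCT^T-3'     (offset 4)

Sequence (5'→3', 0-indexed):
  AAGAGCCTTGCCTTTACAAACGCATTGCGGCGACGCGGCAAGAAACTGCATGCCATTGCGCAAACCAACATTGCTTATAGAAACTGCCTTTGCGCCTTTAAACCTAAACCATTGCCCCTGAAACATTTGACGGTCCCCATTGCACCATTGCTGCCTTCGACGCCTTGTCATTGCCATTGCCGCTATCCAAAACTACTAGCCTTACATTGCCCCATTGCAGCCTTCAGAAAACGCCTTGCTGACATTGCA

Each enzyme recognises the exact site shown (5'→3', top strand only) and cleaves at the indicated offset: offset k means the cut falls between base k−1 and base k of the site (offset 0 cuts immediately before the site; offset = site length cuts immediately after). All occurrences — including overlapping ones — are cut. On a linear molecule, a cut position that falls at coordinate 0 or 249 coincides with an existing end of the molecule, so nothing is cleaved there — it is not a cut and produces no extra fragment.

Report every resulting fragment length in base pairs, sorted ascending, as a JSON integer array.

Site scan:
  IvoX AAAC/4: at [17, 42, 61, 80, 99, 105, 120, 189, 228] ⇒ [21, 46, 65, 84, 103, 109, 124, 193, 232]
  JekX CATTGC/5: at [22, 53, 68, 109, 137, 145, 168, 174, 204, 212, 242] ⇒ [27, 58, 73, 114, 142, 150, 173, 179, 209, 217, 247]
  DwuIII GCCTT/4: at [4, 9, 85, 93, 152, 161, 198, 219, 232] ⇒ [8, 13, 89, 97, 156, 165, 202, 223, 236]

Pooled cuts: [8, 13, 21, 27, 46, 58, 65, 73, 84, 89, 97, 103, 109, 114, 124, 142, 150, 156, 165, 173, 179, 193, 202, 209, 217, 223, 232, 236, 247]

Fragment lengths:
  [0,8): 8 bp
  [8,13): 5 bp
  [13,21): 8 bp
  [21,27): 6 bp
  [27,46): 19 bp
  [46,58): 12 bp
  [58,65): 7 bp
  [65,73): 8 bp
  [73,84): 11 bp
  [84,89): 5 bp
  [89,97): 8 bp
  [97,103): 6 bp
  [103,109): 6 bp
  [109,114): 5 bp
  [114,124): 10 bp
  [124,142): 18 bp
  [142,150): 8 bp
  [150,156): 6 bp
  [156,165): 9 bp
  [165,173): 8 bp
  [173,179): 6 bp
  [179,193): 14 bp
  [193,202): 9 bp
  [202,209): 7 bp
  [209,217): 8 bp
  [217,223): 6 bp
  [223,232): 9 bp
  [232,236): 4 bp
  [236,247): 11 bp
  [247,249): 2 bp

[2,4,5,5,5,6,6,6,6,6,6,7,7,8,8,8,8,8,8,8,9,9,9,10,11,11,12,14,18,19]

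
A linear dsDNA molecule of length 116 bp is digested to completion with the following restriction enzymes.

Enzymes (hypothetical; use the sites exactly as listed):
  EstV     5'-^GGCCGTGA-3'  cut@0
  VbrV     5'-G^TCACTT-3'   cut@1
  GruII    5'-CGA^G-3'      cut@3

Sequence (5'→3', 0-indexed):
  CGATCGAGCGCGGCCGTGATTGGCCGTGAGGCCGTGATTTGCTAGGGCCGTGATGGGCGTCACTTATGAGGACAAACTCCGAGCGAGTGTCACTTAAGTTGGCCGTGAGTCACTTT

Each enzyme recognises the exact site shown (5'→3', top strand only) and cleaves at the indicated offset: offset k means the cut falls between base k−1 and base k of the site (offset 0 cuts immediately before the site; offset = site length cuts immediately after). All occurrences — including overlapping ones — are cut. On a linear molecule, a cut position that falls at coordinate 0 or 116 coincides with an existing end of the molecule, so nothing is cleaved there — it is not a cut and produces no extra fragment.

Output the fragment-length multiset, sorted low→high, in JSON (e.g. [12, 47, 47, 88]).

[3,4,4,7,7,8,9,10,11,14,16,23]

Per-enzyme occurrences:
  EstV GGCCGTGA/0: at [11, 21, 29, 45, 100] ⇒ [11, 21, 29, 45, 100]
  VbrV GTCACTT/1: at [58, 88, 108] ⇒ [59, 89, 109]
  GruII CGAG/3: at [4, 79, 83] ⇒ [7, 82, 86]

All cut coordinates (distinct, sorted): [7, 11, 21, 29, 45, 59, 82, 86, 89, 100, 109]

Fragments:
  [0,7): 7 bp
  [7,11): 4 bp
  [11,21): 10 bp
  [21,29): 8 bp
  [29,45): 16 bp
  [45,59): 14 bp
  [59,82): 23 bp
  [82,86): 4 bp
  [86,89): 3 bp
  [89,100): 11 bp
  [100,109): 9 bp
  [109,116): 7 bp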